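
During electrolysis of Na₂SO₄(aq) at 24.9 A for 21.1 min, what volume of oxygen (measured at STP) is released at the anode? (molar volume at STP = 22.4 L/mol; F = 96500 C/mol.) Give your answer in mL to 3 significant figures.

1830 mL

Q = It = 24.9 × 1266 = 31520 C
n(e⁻) = 31520 / 96500 = 0.3266 mol
2H₂O → O₂ + 4H⁺ + 4e⁻, so n(O₂) = 0.3266 / 4 = 0.08165 mol
V = 0.08165 × 22.4 = 1.829 L
= 1830 mL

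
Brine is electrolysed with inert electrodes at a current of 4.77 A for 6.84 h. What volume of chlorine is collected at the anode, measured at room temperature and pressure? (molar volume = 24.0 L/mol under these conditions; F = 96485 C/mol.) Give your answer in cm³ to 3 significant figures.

14600 cm³

Q = It = 4.77 × 24624 = 1.175×10^5 C
n(e⁻) = 1.175×10^5 / 96485 = 1.218 mol
2Cl⁻ → Cl₂ + 2e⁻, so n(Cl₂) = 1.218 / 2 = 0.6090 mol
V = 0.6090 × 24.0 = 14.62 L
= 14600 cm³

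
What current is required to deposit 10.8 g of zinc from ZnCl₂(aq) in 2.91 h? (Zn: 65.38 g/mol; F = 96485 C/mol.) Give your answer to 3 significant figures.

3.04 A

n(Zn) = 10.8 / 65.38 = 0.1652 mol
Zn²⁺ + 2e⁻ → Zn, so n(e⁻) = 2 × 0.1652 = 0.3304 mol
Q = 0.3304 × 96485 = 31880 C
I = Q / t = 31880 / 10476 s = 3.04 A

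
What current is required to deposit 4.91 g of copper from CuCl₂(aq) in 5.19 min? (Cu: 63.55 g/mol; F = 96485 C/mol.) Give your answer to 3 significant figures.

n(Cu) = 4.91 / 63.55 = 0.07726 mol
Cu²⁺ + 2e⁻ → Cu, so n(e⁻) = 2 × 0.07726 = 0.1545 mol
Q = 0.1545 × 96485 = 14910 C
I = Q / t = 14910 / 311.4 s = 47.9 A

47.9 A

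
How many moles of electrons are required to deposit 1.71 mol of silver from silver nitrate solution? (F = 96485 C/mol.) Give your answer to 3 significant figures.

1.71 mol

Ag⁺ + e⁻ → Ag, so n(e⁻) = 1 × 1.71 = 1.710 mol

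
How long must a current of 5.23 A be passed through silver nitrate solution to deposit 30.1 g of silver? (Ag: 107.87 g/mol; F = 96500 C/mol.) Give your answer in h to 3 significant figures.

1.43 h

n(Ag) = 30.1 / 107.87 = 0.2790 mol
Ag⁺ + e⁻ → Ag, so n(e⁻) = 0.2790 mol
Q = 0.2790 × 96500 = 26920 C
t = Q / I = 26920 / 5.23 = 5147 s = 1.43 h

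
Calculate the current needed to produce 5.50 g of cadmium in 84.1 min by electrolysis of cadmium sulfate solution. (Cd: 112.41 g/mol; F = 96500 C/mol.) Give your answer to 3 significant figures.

n(Cd) = 5.50 / 112.41 = 0.04893 mol
Cd²⁺ + 2e⁻ → Cd, so n(e⁻) = 2 × 0.04893 = 0.09786 mol
Q = 0.09786 × 96500 = 9443 C
I = Q / t = 9443 / 5046 s = 1.87 A

1.87 A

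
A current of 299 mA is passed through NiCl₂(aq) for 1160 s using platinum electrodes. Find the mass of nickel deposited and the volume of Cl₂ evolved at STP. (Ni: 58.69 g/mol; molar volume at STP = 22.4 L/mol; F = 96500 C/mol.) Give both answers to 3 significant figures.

Q = 0.299 × 1160 = 346.8 C; n(e⁻) = 346.8 / 96500 = 0.003594 mol
Cathode: Ni²⁺ + 2e⁻ → Ni → n(Ni) = 0.003594/2 = 0.001797 mol → 0.105 g
Anode: 2Cl⁻ → Cl₂ + 2e⁻ → n(Cl₂) = 0.003594/2 = 0.001797 mol → 0.0403 L

0.105 g Ni; 0.0403 L Cl₂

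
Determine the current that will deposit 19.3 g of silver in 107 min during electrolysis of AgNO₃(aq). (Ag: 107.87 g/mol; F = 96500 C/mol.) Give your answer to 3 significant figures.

n(Ag) = 19.3 / 107.87 = 0.1789 mol
Ag⁺ + e⁻ → Ag, so n(e⁻) = 0.1789 mol
Q = 0.1789 × 96500 = 17260 C
I = Q / t = 17260 / 6420 s = 2.69 A

2.69 A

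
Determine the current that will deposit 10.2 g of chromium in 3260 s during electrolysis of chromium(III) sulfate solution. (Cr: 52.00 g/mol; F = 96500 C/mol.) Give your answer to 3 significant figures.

17.4 A

n(Cr) = 10.2 / 52.00 = 0.1962 mol
Cr³⁺ + 3e⁻ → Cr, so n(e⁻) = 3 × 0.1962 = 0.5886 mol
Q = 0.5886 × 96500 = 56800 C
I = Q / t = 56800 / 3260 s = 17.4 A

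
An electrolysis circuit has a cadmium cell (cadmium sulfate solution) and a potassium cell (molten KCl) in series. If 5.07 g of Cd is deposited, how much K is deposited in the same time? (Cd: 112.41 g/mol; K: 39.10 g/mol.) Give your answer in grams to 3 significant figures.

n(Cd) = 5.07 / 112.41 = 0.04510 mol
Cd²⁺ + 2e⁻ → Cd, so n(e⁻) = 2 × 0.04510 = 0.09020 mol
Same current for the same time ⇒ same n(e⁻) = 0.09020 mol in both cells.
K⁺ + e⁻ → K, so n(K) = 0.09020 mol
m(K) = 0.09020 × 39.10 = 3.53 g

3.53 g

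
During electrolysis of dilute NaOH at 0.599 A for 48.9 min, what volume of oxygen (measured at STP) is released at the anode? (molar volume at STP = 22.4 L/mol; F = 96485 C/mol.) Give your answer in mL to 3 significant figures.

Q = It = 0.599 × 2934 = 1757 C
n(e⁻) = 1757 / 96485 = 0.01821 mol
2H₂O → O₂ + 4H⁺ + 4e⁻, so n(O₂) = 0.01821 / 4 = 0.004553 mol
V = 0.004553 × 22.4 = 0.1020 L
= 102 mL

102 mL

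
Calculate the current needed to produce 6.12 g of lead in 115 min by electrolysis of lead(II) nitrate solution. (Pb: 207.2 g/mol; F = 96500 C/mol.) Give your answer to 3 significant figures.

0.826 A

n(Pb) = 6.12 / 207.2 = 0.02954 mol
Pb²⁺ + 2e⁻ → Pb, so n(e⁻) = 2 × 0.02954 = 0.05908 mol
Q = 0.05908 × 96500 = 5701 C
I = Q / t = 5701 / 6900 s = 0.826 A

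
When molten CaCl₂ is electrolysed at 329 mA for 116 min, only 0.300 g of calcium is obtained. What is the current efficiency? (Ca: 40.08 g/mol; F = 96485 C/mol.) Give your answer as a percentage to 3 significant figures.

Q = 0.329 × 6960 = 2290 C
n(e⁻) = 2290 / 96485 = 0.02373 mol
Ca²⁺ + 2e⁻ → Ca, so theoretical n(Ca) = 0.01187 mol → 0.4757 g
Efficiency = 0.300 / 0.4757 = 0.6306 = 63.1%

63.1%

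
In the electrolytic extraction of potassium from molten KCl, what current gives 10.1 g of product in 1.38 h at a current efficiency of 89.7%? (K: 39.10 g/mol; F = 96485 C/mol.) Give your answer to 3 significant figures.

n(K) = 10.1 / 39.10 = 0.2583 mol
K⁺ + e⁻ → K, so n(e⁻) = 0.2583 mol
Q = 0.2583 × 96485 / 0.897 = 27780 C
I = Q / t = 27780 / 4968 s = 5.59 A

5.59 A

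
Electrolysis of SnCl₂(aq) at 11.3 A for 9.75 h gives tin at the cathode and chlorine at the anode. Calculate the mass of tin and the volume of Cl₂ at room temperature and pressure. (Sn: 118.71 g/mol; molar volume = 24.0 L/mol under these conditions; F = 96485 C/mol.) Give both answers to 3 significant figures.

Q = 11.3 × 35100 = 3.966×10^5 C; n(e⁻) = 3.966×10^5 / 96485 = 4.110 mol
Cathode: Sn²⁺ + 2e⁻ → Sn → n(Sn) = 4.110/2 = 2.055 mol → 244 g
Anode: 2Cl⁻ → Cl₂ + 2e⁻ → n(Cl₂) = 4.110/2 = 2.055 mol → 49.3 L

244 g Sn; 49.3 L Cl₂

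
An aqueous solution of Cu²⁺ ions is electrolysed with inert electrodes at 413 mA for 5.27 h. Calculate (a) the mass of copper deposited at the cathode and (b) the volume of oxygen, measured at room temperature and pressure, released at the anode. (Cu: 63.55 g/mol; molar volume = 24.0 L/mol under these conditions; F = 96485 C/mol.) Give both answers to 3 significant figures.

Q = 0.413 × 18972 = 7835 C; n(e⁻) = 7835 / 96485 = 0.08120 mol
Cathode: Cu²⁺ + 2e⁻ → Cu → n(Cu) = 0.08120/2 = 0.04060 mol → 2.58 g
Anode: 2H₂O → O₂ + 4H⁺ + 4e⁻ → n(O₂) = 0.08120/4 = 0.02030 mol → 0.487 L

2.58 g Cu; 0.487 L O₂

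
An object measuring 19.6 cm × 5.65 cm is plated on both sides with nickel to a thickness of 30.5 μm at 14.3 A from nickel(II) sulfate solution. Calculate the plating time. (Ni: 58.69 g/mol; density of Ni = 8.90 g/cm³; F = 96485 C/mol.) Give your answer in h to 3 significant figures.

Plated area = 2 × 19.6 × 5.65 = 221.5 cm²
Volume = 221.5 × 30.5×10⁻⁴ cm = 0.6756 cm³
m(Ni) = 0.6756 × 8.90 = 6.013 g
n(Ni) = 6.013 / 58.69 = 0.1025 mol; n(e⁻) = 2 × 0.1025 = 0.2050 mol
Q = 0.2050 × 96485 = 19780 C
t = 19780 / 14.3 = 1383 s = 0.384 h

0.384 h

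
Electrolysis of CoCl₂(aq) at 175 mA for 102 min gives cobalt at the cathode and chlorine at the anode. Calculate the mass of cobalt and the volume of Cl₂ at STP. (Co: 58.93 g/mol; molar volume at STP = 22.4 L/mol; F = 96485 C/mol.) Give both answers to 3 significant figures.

Q = 0.175 × 6120 = 1071 C; n(e⁻) = 1071 / 96485 = 0.01110 mol
Cathode: Co²⁺ + 2e⁻ → Co → n(Co) = 0.01110/2 = 0.005550 mol → 0.327 g
Anode: 2Cl⁻ → Cl₂ + 2e⁻ → n(Cl₂) = 0.01110/2 = 0.005550 mol → 0.124 L

0.327 g Co; 0.124 L Cl₂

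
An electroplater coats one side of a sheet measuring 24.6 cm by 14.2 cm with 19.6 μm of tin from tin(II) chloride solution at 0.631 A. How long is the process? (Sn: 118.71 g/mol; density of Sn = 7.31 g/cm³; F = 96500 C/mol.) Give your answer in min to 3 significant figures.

Plated area = 24.6 × 14.2 = 349.3 cm²
Volume = 349.3 × 19.6×10⁻⁴ cm = 0.6846 cm³
m(Sn) = 0.6846 × 7.31 = 5.004 g
n(Sn) = 5.004 / 118.71 = 0.04215 mol; n(e⁻) = 2 × 0.04215 = 0.08430 mol
Q = 0.08430 × 96500 = 8135 C
t = 8135 / 0.631 = 12890 s = 215 min

215 min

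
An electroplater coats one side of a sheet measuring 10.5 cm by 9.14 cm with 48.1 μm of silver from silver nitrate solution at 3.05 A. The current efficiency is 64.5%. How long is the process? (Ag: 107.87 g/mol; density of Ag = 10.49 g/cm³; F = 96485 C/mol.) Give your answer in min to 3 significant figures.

Plated area = 10.5 × 9.14 = 95.97 cm²
Volume = 95.97 × 48.1×10⁻⁴ cm = 0.4616 cm³
m(Ag) = 0.4616 × 10.49 = 4.842 g
n(Ag) = 4.842 / 107.87 = 0.04489 mol; n(e⁻) = 0.04489 mol
Q = 0.04489 × 96485 / 0.645 = 6715 C
t = 6715 / 3.05 = 2202 s = 36.7 min

36.7 min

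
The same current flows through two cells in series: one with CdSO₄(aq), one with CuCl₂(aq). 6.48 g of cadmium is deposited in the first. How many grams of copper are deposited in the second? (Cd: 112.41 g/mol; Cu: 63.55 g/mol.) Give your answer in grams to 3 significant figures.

n(Cd) = 6.48 / 112.41 = 0.05765 mol
Cd²⁺ + 2e⁻ → Cd, so n(e⁻) = 2 × 0.05765 = 0.1153 mol
The cells are in series, so the same charge (and hence the same n(e⁻) = 0.1153 mol) passes through both.
Cu²⁺ + 2e⁻ → Cu, so n(Cu) = 0.1153 / 2 = 0.05765 mol
m(Cu) = 0.05765 × 63.55 = 3.66 g

3.66 g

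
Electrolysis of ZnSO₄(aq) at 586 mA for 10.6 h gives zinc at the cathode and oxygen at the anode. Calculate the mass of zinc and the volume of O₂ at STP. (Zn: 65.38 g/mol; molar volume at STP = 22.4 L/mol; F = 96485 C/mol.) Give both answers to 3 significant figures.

7.58 g Zn; 1.30 L O₂

Q = 0.586 × 38160 = 22360 C; n(e⁻) = 22360 / 96485 = 0.2317 mol
Cathode: Zn²⁺ + 2e⁻ → Zn → n(Zn) = 0.2317/2 = 0.1159 mol → 7.58 g
Anode: 2H₂O → O₂ + 4H⁺ + 4e⁻ → n(O₂) = 0.2317/4 = 0.05793 mol → 1.30 L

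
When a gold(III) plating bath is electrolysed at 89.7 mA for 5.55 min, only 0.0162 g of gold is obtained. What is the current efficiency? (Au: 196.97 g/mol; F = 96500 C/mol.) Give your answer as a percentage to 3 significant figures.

Q = 0.0897 × 333 = 29.87 C
n(e⁻) = 29.87 / 96500 = 3.095×10^-4 mol
Au³⁺ + 3e⁻ → Au, so theoretical n(Au) = 1.032×10^-4 mol → 0.02033 g
Efficiency = 0.0162 / 0.02033 = 0.7969 = 79.7%

79.7%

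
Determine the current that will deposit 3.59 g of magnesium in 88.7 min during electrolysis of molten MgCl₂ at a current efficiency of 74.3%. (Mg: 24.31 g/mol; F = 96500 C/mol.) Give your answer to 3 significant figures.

7.21 A

n(Mg) = 3.59 / 24.31 = 0.1477 mol
Mg²⁺ + 2e⁻ → Mg, so n(e⁻) = 2 × 0.1477 = 0.2954 mol
Q = 0.2954 × 96500 / 0.743 = 38370 C
I = Q / t = 38370 / 5322 s = 7.21 A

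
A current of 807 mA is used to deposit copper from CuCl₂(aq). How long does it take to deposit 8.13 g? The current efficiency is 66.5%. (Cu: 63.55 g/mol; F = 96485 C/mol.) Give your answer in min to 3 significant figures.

n(Cu) = 8.13 / 63.55 = 0.1279 mol
Cu²⁺ + 2e⁻ → Cu, so n(e⁻) = 2 × 0.1279 = 0.2558 mol
Q = 0.2558 × 96485 / 0.665 = 37110 C
t = Q / I = 37110 / 0.807 = 45990 s = 767 min

767 min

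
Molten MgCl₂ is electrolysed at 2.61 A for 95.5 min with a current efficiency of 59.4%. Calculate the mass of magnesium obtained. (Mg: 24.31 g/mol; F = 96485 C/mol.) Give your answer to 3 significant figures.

Q = 2.61 × 5730 = 14960 C
n(e⁻) = 14960 / 96485 = 0.1551 mol
Mg²⁺ + 2e⁻ → Mg, so theoretical m(Mg) = 0.07755 × 24.31 = 1.885 g
Actual mass = 59.4% × 1.885 = 1.12 g

1.12 g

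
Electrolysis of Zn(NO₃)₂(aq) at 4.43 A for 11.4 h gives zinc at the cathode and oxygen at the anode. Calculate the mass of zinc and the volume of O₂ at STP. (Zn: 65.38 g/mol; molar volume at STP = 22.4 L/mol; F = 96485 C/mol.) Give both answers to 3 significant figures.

61.6 g Zn; 10.6 L O₂

Q = 4.43 × 41040 = 1.818×10^5 C; n(e⁻) = 1.818×10^5 / 96485 = 1.884 mol
Cathode: Zn²⁺ + 2e⁻ → Zn → n(Zn) = 1.884/2 = 0.9420 mol → 61.6 g
Anode: 2H₂O → O₂ + 4H⁺ + 4e⁻ → n(O₂) = 1.884/4 = 0.4710 mol → 10.6 L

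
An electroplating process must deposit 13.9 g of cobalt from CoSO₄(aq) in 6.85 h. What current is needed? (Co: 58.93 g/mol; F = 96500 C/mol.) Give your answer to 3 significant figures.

n(Co) = 13.9 / 58.93 = 0.2359 mol
Co²⁺ + 2e⁻ → Co, so n(e⁻) = 2 × 0.2359 = 0.4718 mol
Q = 0.4718 × 96500 = 45530 C
I = Q / t = 45530 / 24660 s = 1.85 A

1.85 A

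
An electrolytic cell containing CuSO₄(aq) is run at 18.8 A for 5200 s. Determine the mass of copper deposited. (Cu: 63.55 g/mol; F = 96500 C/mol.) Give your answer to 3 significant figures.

Q = It = 18.8 × 5200 = 97760 C
n(e⁻) = Q/F = 97760/96500 = 1.013 mol
Cu²⁺ + 2e⁻ → Cu, so n(Cu) = 1.013 / 2 = 0.5065 mol
m = 0.5065 × 63.55 = 32.2 g

32.2 g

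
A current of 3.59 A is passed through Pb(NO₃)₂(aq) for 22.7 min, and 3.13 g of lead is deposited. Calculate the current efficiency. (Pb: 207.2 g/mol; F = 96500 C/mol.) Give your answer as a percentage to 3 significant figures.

59.6%

Q = 3.59 × 1362 = 4890 C
n(e⁻) = 4890 / 96500 = 0.05067 mol
Pb²⁺ + 2e⁻ → Pb, so theoretical n(Pb) = 0.02534 mol → 5.250 g
Efficiency = 3.13 / 5.250 = 0.5962 = 59.6%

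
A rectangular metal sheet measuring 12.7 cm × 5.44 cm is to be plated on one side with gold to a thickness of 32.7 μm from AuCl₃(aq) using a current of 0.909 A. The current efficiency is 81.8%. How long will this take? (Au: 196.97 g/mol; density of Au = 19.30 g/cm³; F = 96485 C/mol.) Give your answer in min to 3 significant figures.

144 min

Plated area = 12.7 × 5.44 = 69.09 cm²
Volume = 69.09 × 32.7×10⁻⁴ cm = 0.2259 cm³
m(Au) = 0.2259 × 19.30 = 4.360 g
n(Au) = 4.360 / 196.97 = 0.02214 mol; n(e⁻) = 3 × 0.02214 = 0.06642 mol
Q = 0.06642 × 96485 / 0.818 = 7834 C
t = 7834 / 0.909 = 8618 s = 144 min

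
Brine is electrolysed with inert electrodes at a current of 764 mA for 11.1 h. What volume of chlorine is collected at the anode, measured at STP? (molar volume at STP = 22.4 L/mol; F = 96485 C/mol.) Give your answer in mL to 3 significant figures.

Q = It = 0.764 × 39960 = 30530 C
n(e⁻) = 30530 / 96485 = 0.3164 mol
2Cl⁻ → Cl₂ + 2e⁻, so n(Cl₂) = 0.3164 / 2 = 0.1582 mol
V = 0.1582 × 22.4 = 3.544 L
= 3540 mL

3540 mL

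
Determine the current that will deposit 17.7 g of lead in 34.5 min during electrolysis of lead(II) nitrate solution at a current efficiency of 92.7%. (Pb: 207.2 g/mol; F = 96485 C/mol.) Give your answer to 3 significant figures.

n(Pb) = 17.7 / 207.2 = 0.08542 mol
Pb²⁺ + 2e⁻ → Pb, so n(e⁻) = 2 × 0.08542 = 0.1708 mol
Q = 0.1708 × 96485 / 0.927 = 17780 C
I = Q / t = 17780 / 2070 s = 8.59 A

8.59 A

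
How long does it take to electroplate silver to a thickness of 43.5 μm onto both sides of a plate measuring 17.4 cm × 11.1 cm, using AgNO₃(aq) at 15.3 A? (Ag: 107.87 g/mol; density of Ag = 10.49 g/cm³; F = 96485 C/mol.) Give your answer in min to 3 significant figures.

Plated area = 2 × 17.4 × 11.1 = 386.3 cm²
Volume = 386.3 × 43.5×10⁻⁴ cm = 1.680 cm³
m(Ag) = 1.680 × 10.49 = 17.62 g
n(Ag) = 17.62 / 107.87 = 0.1633 mol; n(e⁻) = 0.1633 mol
Q = 0.1633 × 96485 = 15760 C
t = 15760 / 15.3 = 1030 s = 17.2 min

17.2 min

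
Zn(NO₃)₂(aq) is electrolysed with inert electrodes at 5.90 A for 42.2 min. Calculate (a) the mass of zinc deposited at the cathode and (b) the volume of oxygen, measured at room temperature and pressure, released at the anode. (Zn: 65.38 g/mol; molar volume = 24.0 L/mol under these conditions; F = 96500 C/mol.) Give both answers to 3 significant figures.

Q = 5.90 × 2532 = 14940 C; n(e⁻) = 14940 / 96500 = 0.1548 mol
Cathode: Zn²⁺ + 2e⁻ → Zn → n(Zn) = 0.1548/2 = 0.07740 mol → 5.06 g
Anode: 2H₂O → O₂ + 4H⁺ + 4e⁻ → n(O₂) = 0.1548/4 = 0.03870 mol → 0.929 L

5.06 g Zn; 0.929 L O₂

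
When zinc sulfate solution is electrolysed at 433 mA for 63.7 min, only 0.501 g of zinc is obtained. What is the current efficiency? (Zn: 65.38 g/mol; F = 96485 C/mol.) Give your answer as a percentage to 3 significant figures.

89.4%

Q = 0.433 × 3822 = 1655 C
n(e⁻) = 1655 / 96485 = 0.01715 mol
Zn²⁺ + 2e⁻ → Zn, so theoretical n(Zn) = 0.008575 mol → 0.5606 g
Efficiency = 0.501 / 0.5606 = 0.8937 = 89.4%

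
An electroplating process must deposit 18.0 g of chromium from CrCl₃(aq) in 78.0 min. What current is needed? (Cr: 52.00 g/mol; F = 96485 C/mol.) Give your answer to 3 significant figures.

n(Cr) = 18.0 / 52.00 = 0.3462 mol
Cr³⁺ + 3e⁻ → Cr, so n(e⁻) = 3 × 0.3462 = 1.039 mol
Q = 1.039 × 96485 = 1.002×10^5 C
I = Q / t = 1.002×10^5 / 4680 s = 21.4 A

21.4 A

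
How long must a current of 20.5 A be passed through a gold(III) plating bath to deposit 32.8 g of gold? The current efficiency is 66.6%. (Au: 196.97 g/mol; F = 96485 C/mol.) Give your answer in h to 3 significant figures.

n(Au) = 32.8 / 196.97 = 0.1665 mol
Au³⁺ + 3e⁻ → Au, so n(e⁻) = 3 × 0.1665 = 0.4995 mol
Q = 0.4995 × 96485 / 0.666 = 72360 C
t = Q / I = 72360 / 20.5 = 3530 s = 0.981 h

0.981 h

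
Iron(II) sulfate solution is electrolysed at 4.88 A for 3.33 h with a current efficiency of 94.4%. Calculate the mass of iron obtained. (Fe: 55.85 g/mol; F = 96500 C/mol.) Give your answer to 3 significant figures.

Q = 4.88 × 11988 = 58500 C
n(e⁻) = 58500 / 96500 = 0.6062 mol
Fe²⁺ + 2e⁻ → Fe, so theoretical m(Fe) = 0.3031 × 55.85 = 16.93 g
Actual mass = 94.4% × 16.93 = 16.0 g

16.0 g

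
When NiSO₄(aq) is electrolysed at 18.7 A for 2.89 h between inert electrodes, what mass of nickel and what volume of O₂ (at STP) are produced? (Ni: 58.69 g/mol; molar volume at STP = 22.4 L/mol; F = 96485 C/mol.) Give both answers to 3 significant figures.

Q = 18.7 × 10404 = 1.946×10^5 C; n(e⁻) = 1.946×10^5 / 96485 = 2.017 mol
Cathode: Ni²⁺ + 2e⁻ → Ni → n(Ni) = 2.017/2 = 1.009 mol → 59.2 g
Anode: 2H₂O → O₂ + 4H⁺ + 4e⁻ → n(O₂) = 2.017/4 = 0.5043 mol → 11.3 L

59.2 g Ni; 11.3 L O₂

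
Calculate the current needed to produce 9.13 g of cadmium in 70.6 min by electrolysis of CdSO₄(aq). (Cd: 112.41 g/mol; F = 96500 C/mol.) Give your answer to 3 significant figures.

3.70 A

n(Cd) = 9.13 / 112.41 = 0.08122 mol
Cd²⁺ + 2e⁻ → Cd, so n(e⁻) = 2 × 0.08122 = 0.1624 mol
Q = 0.1624 × 96500 = 15670 C
I = Q / t = 15670 / 4236 s = 3.70 A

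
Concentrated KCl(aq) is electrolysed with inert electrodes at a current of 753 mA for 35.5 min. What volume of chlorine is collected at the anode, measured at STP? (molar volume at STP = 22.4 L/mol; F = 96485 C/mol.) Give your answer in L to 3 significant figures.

0.186 L

Q = 0.753 A × 2130 s = 1604 C
n(e⁻) = 1604 / 96485 = 0.01662 mol
2Cl⁻ → Cl₂ + 2e⁻, so n(Cl₂) = 0.01662 / 2 = 0.008310 mol
V = 0.008310 × 22.4 = 0.1861 L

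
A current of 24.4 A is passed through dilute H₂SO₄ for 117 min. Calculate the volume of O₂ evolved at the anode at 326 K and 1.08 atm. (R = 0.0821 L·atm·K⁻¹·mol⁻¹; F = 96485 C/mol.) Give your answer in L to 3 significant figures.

11.0 L

Charge passed = 24.4 × 7020 = 1.713×10^5 C
Moles of electrons = 1.713×10^5 / 96485 = 1.775 mol
2H₂O → O₂ + 4H⁺ + 4e⁻, so n(O₂) = 1.775 / 4 = 0.4438 mol
V = nRT/P = 0.4438 × 0.0821 × 326 / 1.08 = 11.00 L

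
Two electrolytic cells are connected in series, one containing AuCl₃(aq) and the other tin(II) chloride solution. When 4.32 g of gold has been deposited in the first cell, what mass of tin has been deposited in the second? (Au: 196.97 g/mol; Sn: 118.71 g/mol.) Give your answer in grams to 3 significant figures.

3.91 g

n(Au) = 4.32 / 196.97 = 0.02193 mol
Au³⁺ + 3e⁻ → Au, so n(e⁻) = 3 × 0.02193 = 0.06579 mol
In series, the same 0.06579 mol of electrons flows through the second cell.
Sn²⁺ + 2e⁻ → Sn, so n(Sn) = 0.06579 / 2 = 0.03290 mol
m(Sn) = 0.03290 × 118.71 = 3.91 g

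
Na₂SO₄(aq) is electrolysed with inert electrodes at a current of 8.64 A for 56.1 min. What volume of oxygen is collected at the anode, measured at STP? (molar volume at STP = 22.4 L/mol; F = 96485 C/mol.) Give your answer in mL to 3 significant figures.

1690 mL

Q = It = 8.64 × 3366 = 29080 C
n(e⁻) = Q/F = 29080/96485 = 0.3014 mol
2H₂O → O₂ + 4H⁺ + 4e⁻, so n(O₂) = 0.3014 / 4 = 0.07535 mol
V = 0.07535 × 22.4 = 1.688 L
= 1690 mL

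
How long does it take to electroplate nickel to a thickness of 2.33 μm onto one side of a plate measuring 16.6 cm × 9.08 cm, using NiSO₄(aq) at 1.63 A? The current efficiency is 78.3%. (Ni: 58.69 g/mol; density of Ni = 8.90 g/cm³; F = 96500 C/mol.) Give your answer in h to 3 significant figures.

Plated area = 16.6 × 9.08 = 150.7 cm²
Volume = 150.7 × 2.33×10⁻⁴ cm = 0.03511 cm³
m(Ni) = 0.03511 × 8.90 = 0.3125 g
n(Ni) = 0.3125 / 58.69 = 0.005325 mol; n(e⁻) = 2 × 0.005325 = 0.01065 mol
Q = 0.01065 × 96500 / 0.783 = 1313 C
t = 1313 / 1.63 = 805.5 s = 0.224 h

0.224 h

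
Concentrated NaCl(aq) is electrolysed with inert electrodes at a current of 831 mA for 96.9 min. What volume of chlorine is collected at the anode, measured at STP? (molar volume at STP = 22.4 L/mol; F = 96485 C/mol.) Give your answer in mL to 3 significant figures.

561 mL

Q = It = 0.831 × 5814 = 4831 C
n(e⁻) = 4831 / 96485 = 0.05007 mol
2Cl⁻ → Cl₂ + 2e⁻, so n(Cl₂) = 0.05007 / 2 = 0.02504 mol
V = 0.02504 × 22.4 = 0.5609 L
= 561 mL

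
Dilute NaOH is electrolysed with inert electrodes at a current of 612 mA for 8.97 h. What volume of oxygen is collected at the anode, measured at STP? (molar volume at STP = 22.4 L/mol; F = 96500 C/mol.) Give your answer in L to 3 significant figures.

Q = It = 0.612 × 32292 = 19760 C
Moles of electrons = 19760 / 96500 = 0.2048 mol
2H₂O → O₂ + 4H⁺ + 4e⁻, so n(O₂) = 0.2048 / 4 = 0.05120 mol
V = 0.05120 × 22.4 = 1.147 L

1.15 L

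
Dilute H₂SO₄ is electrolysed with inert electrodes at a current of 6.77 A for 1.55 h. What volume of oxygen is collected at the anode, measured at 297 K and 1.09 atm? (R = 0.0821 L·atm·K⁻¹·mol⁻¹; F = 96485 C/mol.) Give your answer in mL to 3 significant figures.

2190 mL

Q = It = 6.77 × 5580 = 37780 C
n(e⁻) = 37780 / 96485 = 0.3916 mol
2H₂O → O₂ + 4H⁺ + 4e⁻, so n(O₂) = 0.3916 / 4 = 0.09790 mol
V = nRT/P = 0.09790 × 0.0821 × 297 / 1.09 = 2.190 L
= 2190 mL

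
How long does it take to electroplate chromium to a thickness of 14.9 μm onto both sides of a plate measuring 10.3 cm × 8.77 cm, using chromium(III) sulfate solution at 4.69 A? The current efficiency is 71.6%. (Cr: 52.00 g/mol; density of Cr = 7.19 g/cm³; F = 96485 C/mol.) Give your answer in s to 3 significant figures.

3210 s

Plated area = 2 × 10.3 × 8.77 = 180.7 cm²
Volume = 180.7 × 14.9×10⁻⁴ cm = 0.2692 cm³
m(Cr) = 0.2692 × 7.19 = 1.936 g
n(Cr) = 1.936 / 52.00 = 0.03723 mol; n(e⁻) = 3 × 0.03723 = 0.1117 mol
Q = 0.1117 × 96485 / 0.716 = 15050 C
t = 15050 / 4.69 = 3209 s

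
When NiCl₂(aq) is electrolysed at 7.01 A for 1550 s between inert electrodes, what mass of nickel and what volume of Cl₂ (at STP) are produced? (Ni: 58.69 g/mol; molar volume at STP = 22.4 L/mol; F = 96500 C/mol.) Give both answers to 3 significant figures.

3.30 g Ni; 1.26 L Cl₂

Q = 7.01 × 1550 = 10870 C; n(e⁻) = 10870 / 96500 = 0.1126 mol
Cathode: Ni²⁺ + 2e⁻ → Ni → n(Ni) = 0.1126/2 = 0.05630 mol → 3.30 g
Anode: 2Cl⁻ → Cl₂ + 2e⁻ → n(Cl₂) = 0.1126/2 = 0.05630 mol → 1.26 L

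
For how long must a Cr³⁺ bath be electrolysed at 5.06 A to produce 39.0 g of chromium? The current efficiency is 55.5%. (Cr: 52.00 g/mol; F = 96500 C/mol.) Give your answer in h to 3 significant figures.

21.5 h

n(Cr) = 39.0 / 52.00 = 0.7500 mol
Cr³⁺ + 3e⁻ → Cr, so n(e⁻) = 3 × 0.7500 = 2.250 mol
Q = 2.250 × 96500 / 0.555 = 3.912×10^5 C
t = Q / I = 3.912×10^5 / 5.06 = 77310 s = 21.5 h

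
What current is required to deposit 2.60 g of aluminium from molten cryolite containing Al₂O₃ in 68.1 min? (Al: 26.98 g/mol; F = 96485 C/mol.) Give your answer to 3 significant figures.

n(Al) = 2.60 / 26.98 = 0.09637 mol
Al³⁺ + 3e⁻ → Al, so n(e⁻) = 3 × 0.09637 = 0.2891 mol
Q = 0.2891 × 96485 = 27890 C
I = Q / t = 27890 / 4086 s = 6.83 A

6.83 A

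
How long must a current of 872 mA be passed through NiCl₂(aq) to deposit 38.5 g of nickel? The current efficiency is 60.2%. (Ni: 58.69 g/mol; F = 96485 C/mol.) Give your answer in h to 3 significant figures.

n(Ni) = 38.5 / 58.69 = 0.6560 mol
Ni²⁺ + 2e⁻ → Ni, so n(e⁻) = 2 × 0.6560 = 1.312 mol
Q = 1.312 × 96485 / 0.602 = 2.103×10^5 C
t = Q / I = 2.103×10^5 / 0.872 = 2.412×10^5 s = 67.0 h

67.0 h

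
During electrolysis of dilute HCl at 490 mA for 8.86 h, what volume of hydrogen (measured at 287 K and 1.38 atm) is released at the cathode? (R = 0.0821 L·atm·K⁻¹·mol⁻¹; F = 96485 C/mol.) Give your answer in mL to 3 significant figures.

Q = 0.490 A × 31896 s = 15630 C
Moles of electrons = 15630 / 96485 = 0.1620 mol
2H⁺ + 2e⁻ → H₂, so n(H₂) = 0.1620 / 2 = 0.08100 mol
V = nRT/P = 0.08100 × 0.0821 × 287 / 1.38 = 1.383 L
= 1380 mL

1380 mL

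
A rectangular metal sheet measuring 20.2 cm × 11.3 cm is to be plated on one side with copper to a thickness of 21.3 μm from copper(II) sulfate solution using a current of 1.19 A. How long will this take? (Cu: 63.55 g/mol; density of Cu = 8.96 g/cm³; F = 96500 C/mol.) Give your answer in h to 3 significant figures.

Plated area = 20.2 × 11.3 = 228.3 cm²
Volume = 228.3 × 21.3×10⁻⁴ cm = 0.4863 cm³
m(Cu) = 0.4863 × 8.96 = 4.357 g
n(Cu) = 4.357 / 63.55 = 0.06856 mol; n(e⁻) = 2 × 0.06856 = 0.1371 mol
Q = 0.1371 × 96500 = 13230 C
t = 13230 / 1.19 = 11120 s = 3.09 h

3.09 h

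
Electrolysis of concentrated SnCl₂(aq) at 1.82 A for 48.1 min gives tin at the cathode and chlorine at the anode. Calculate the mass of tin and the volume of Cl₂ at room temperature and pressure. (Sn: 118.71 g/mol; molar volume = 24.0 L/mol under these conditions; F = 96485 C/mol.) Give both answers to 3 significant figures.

Q = 1.82 × 2886 = 5253 C; n(e⁻) = 5253 / 96485 = 0.05444 mol
Cathode: Sn²⁺ + 2e⁻ → Sn → n(Sn) = 0.05444/2 = 0.02722 mol → 3.23 g
Anode: 2Cl⁻ → Cl₂ + 2e⁻ → n(Cl₂) = 0.05444/2 = 0.02722 mol → 0.653 L

3.23 g Sn; 0.653 L Cl₂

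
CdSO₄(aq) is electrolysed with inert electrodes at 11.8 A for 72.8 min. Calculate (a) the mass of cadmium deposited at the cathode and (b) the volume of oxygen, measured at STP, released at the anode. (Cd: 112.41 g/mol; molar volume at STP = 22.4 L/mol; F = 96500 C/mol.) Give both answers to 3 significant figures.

30.0 g Cd; 2.99 L O₂

Q = 11.8 × 4368 = 51540 C; n(e⁻) = 51540 / 96500 = 0.5341 mol
Cathode: Cd²⁺ + 2e⁻ → Cd → n(Cd) = 0.5341/2 = 0.2671 mol → 30.0 g
Anode: 2H₂O → O₂ + 4H⁺ + 4e⁻ → n(O₂) = 0.5341/4 = 0.1335 mol → 2.99 L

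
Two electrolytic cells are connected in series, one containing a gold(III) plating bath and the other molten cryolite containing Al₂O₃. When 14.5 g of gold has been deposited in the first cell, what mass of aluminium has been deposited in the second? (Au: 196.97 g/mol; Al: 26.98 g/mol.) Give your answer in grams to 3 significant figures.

n(Au) = 14.5 / 196.97 = 0.07362 mol
Au³⁺ + 3e⁻ → Au, so n(e⁻) = 3 × 0.07362 = 0.2209 mol
Same current for the same time ⇒ same n(e⁻) = 0.2209 mol in both cells.
Al³⁺ + 3e⁻ → Al, so n(Al) = 0.2209 / 3 = 0.07363 mol
m(Al) = 0.07363 × 26.98 = 1.99 g

1.99 g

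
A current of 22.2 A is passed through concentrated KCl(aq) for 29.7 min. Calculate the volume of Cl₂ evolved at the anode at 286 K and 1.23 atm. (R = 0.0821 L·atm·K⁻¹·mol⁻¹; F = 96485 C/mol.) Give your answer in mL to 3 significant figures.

3910 mL

Charge passed = 22.2 × 1782 = 39560 C
Moles of electrons = 39560 / 96485 = 0.4100 mol
2Cl⁻ → Cl₂ + 2e⁻, so n(Cl₂) = 0.4100 / 2 = 0.2050 mol
V = nRT/P = 0.2050 × 0.0821 × 286 / 1.23 = 3.913 L
= 3910 mL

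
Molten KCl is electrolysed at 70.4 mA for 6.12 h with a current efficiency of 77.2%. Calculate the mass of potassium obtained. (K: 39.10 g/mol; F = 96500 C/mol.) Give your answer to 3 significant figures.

Q = 0.0704 × 22032 = 1551 C
n(e⁻) = 1551 / 96500 = 0.01607 mol
K⁺ + e⁻ → K, so theoretical m(K) = 0.01607 × 39.10 = 0.6283 g
Actual mass = 77.2% × 0.6283 = 0.485 g

0.485 g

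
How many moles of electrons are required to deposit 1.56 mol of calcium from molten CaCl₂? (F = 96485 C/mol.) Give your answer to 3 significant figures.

3.12 mol

Ca²⁺ + 2e⁻ → Ca, so n(e⁻) = 2 × 1.56 = 3.120 mol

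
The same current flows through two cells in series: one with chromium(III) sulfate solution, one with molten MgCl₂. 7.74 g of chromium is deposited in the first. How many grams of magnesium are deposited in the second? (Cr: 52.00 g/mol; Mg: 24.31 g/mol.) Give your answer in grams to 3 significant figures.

n(Cr) = 7.74 / 52.00 = 0.1488 mol
Cr³⁺ + 3e⁻ → Cr, so n(e⁻) = 3 × 0.1488 = 0.4464 mol
The cells are in series, so the same charge (and hence the same n(e⁻) = 0.4464 mol) passes through both.
Mg²⁺ + 2e⁻ → Mg, so n(Mg) = 0.4464 / 2 = 0.2232 mol
m(Mg) = 0.2232 × 24.31 = 5.43 g

5.43 g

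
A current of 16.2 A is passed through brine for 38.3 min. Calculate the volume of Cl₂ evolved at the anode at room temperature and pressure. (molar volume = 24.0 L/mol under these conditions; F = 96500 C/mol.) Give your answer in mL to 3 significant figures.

4630 mL

Charge passed = 16.2 × 2298 = 37230 C
n(e⁻) = 37230 / 96500 = 0.3858 mol
2Cl⁻ → Cl₂ + 2e⁻, so n(Cl₂) = 0.3858 / 2 = 0.1929 mol
V = 0.1929 × 24.0 = 4.630 L
= 4630 mL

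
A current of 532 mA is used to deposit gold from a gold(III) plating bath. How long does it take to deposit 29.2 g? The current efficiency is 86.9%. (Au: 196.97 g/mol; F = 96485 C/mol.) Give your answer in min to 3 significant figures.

n(Au) = 29.2 / 196.97 = 0.1482 mol
Au³⁺ + 3e⁻ → Au, so n(e⁻) = 3 × 0.1482 = 0.4446 mol
Q = 0.4446 × 96485 / 0.869 = 49360 C
t = Q / I = 49360 / 0.532 = 92780 s = 1550 min

1550 min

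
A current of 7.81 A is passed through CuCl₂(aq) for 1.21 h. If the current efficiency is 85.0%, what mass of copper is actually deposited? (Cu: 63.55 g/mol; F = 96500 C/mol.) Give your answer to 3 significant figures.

9.52 g

Q = 7.81 × 4356 = 34020 C
n(e⁻) = 34020 / 96500 = 0.3525 mol
Cu²⁺ + 2e⁻ → Cu, so theoretical m(Cu) = 0.1763 × 63.55 = 11.20 g
Actual mass = 85.0% × 11.20 = 9.52 g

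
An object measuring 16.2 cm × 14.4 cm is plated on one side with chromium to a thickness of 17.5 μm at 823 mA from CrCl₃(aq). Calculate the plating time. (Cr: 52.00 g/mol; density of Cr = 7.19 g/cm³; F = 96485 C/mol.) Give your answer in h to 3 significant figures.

Plated area = 16.2 × 14.4 = 233.3 cm²
Volume = 233.3 × 17.5×10⁻⁴ cm = 0.4083 cm³
m(Cr) = 0.4083 × 7.19 = 2.936 g
n(Cr) = 2.936 / 52.00 = 0.05646 mol; n(e⁻) = 3 × 0.05646 = 0.1694 mol
Q = 0.1694 × 96485 = 16340 C
t = 16340 / 0.823 = 19850 s = 5.51 h

5.51 h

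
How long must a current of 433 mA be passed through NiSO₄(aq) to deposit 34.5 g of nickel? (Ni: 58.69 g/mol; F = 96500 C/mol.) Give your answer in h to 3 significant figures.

72.8 h

n(Ni) = 34.5 / 58.69 = 0.5878 mol
Ni²⁺ + 2e⁻ → Ni, so n(e⁻) = 2 × 0.5878 = 1.176 mol
Q = 1.176 × 96500 = 1.135×10^5 C
t = Q / I = 1.135×10^5 / 0.433 = 2.621×10^5 s = 72.8 h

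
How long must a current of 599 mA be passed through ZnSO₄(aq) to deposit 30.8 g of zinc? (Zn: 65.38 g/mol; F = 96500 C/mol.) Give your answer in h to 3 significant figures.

42.2 h

n(Zn) = 30.8 / 65.38 = 0.4711 mol
Zn²⁺ + 2e⁻ → Zn, so n(e⁻) = 2 × 0.4711 = 0.9422 mol
Q = 0.9422 × 96500 = 90920 C
t = Q / I = 90920 / 0.599 = 1.518×10^5 s = 42.2 h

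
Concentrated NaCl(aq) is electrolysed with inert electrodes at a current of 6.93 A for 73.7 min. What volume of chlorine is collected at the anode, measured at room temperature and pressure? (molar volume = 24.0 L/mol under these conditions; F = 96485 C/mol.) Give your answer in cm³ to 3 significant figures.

Q = 6.93 A × 4422 s = 30640 C
n(e⁻) = Q/F = 30640/96485 = 0.3176 mol
2Cl⁻ → Cl₂ + 2e⁻, so n(Cl₂) = 0.3176 / 2 = 0.1588 mol
V = 0.1588 × 24.0 = 3.811 L
= 3810 cm³

3810 cm³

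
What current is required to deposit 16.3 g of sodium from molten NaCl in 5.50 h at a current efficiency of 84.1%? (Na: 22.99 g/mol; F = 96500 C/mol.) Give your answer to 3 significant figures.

n(Na) = 16.3 / 22.99 = 0.7090 mol
Na⁺ + e⁻ → Na, so n(e⁻) = 0.7090 mol
Q = 0.7090 × 96500 / 0.841 = 81350 C
I = Q / t = 81350 / 19800 s = 4.11 A

4.11 A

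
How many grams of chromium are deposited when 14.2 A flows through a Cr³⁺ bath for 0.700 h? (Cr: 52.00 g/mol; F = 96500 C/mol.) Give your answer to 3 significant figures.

6.43 g

Q = It = 14.2 × 2520 = 35780 C
Moles of electrons = 35780 / 96500 = 0.3708 mol
Cr³⁺ + 3e⁻ → Cr, so n(Cr) = 0.3708 / 3 = 0.1236 mol
m = 0.1236 × 52.00 = 6.43 g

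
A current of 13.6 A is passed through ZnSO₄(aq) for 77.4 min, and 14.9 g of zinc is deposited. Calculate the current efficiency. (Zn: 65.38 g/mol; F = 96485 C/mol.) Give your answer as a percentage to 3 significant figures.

69.6%

Q = 13.6 × 4644 = 63160 C
n(e⁻) = 63160 / 96485 = 0.6546 mol
Zn²⁺ + 2e⁻ → Zn, so theoretical n(Zn) = 0.3273 mol → 21.40 g
Efficiency = 14.9 / 21.40 = 0.6963 = 69.6%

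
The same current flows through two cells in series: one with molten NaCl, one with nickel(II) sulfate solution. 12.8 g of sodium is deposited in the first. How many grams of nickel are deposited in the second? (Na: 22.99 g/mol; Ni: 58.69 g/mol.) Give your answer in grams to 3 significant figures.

n(Na) = 12.8 / 22.99 = 0.5568 mol
Na⁺ + e⁻ → Na, so n(e⁻) = 0.5568 mol
In series, the same 0.5568 mol of electrons flows through the second cell.
Ni²⁺ + 2e⁻ → Ni, so n(Ni) = 0.5568 / 2 = 0.2784 mol
m(Ni) = 0.2784 × 58.69 = 16.3 g

16.3 g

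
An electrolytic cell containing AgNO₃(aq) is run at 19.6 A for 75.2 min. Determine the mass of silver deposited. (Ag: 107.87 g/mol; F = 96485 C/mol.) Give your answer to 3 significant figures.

Q = 19.6 A × 4512 s = 88440 C
n(e⁻) = 88440 / 96485 = 0.9166 mol
Ag⁺ + e⁻ → Ag, so n(Ag) = 0.9166 mol
m = 0.9166 × 107.87 = 98.9 g

98.9 g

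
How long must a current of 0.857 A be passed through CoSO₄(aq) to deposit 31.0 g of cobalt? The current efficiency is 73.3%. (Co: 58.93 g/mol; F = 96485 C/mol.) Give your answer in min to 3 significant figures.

n(Co) = 31.0 / 58.93 = 0.5260 mol
Co²⁺ + 2e⁻ → Co, so n(e⁻) = 2 × 0.5260 = 1.052 mol
Q = 1.052 × 96485 / 0.733 = 1.385×10^5 C
t = Q / I = 1.385×10^5 / 0.857 = 1.616×10^5 s = 2690 min

2690 min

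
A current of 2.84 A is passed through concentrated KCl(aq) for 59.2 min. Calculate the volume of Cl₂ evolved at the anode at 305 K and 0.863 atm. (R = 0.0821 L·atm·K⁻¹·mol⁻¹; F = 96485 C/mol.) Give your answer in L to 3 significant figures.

1.52 L

Q = 2.84 A × 3552 s = 10090 C
Moles of electrons = 10090 / 96485 = 0.1046 mol
2Cl⁻ → Cl₂ + 2e⁻, so n(Cl₂) = 0.1046 / 2 = 0.05230 mol
V = nRT/P = 0.05230 × 0.0821 × 305 / 0.863 = 1.518 L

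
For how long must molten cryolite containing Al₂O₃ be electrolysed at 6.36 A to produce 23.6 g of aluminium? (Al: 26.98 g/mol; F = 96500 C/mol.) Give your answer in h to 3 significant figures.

11.1 h

n(Al) = 23.6 / 26.98 = 0.8747 mol
Al³⁺ + 3e⁻ → Al, so n(e⁻) = 3 × 0.8747 = 2.624 mol
Q = 2.624 × 96500 = 2.532×10^5 C
t = Q / I = 2.532×10^5 / 6.36 = 39810 s = 11.1 h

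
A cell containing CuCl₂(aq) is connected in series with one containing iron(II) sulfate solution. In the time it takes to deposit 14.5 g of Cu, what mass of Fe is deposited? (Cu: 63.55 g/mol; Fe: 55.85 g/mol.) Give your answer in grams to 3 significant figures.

n(Cu) = 14.5 / 63.55 = 0.2282 mol
Cu²⁺ + 2e⁻ → Cu, so n(e⁻) = 2 × 0.2282 = 0.4564 mol
Since the cells are in series, n(e⁻) in the Fe cell is also 0.4564 mol.
Fe²⁺ + 2e⁻ → Fe, so n(Fe) = 0.4564 / 2 = 0.2282 mol
m(Fe) = 0.2282 × 55.85 = 12.7 g

12.7 g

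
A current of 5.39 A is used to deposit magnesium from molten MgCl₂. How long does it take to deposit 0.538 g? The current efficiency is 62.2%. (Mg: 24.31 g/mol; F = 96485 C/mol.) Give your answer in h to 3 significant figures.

0.354 h

n(Mg) = 0.538 / 24.31 = 0.02213 mol
Mg²⁺ + 2e⁻ → Mg, so n(e⁻) = 2 × 0.02213 = 0.04426 mol
Q = 0.04426 × 96485 / 0.622 = 6866 C
t = Q / I = 6866 / 5.39 = 1274 s = 0.354 h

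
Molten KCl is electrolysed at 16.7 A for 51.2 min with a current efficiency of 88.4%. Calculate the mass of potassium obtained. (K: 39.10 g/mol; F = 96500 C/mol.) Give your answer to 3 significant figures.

18.4 g

Q = 16.7 × 3072 = 51300 C
n(e⁻) = 51300 / 96500 = 0.5316 mol
K⁺ + e⁻ → K, so theoretical m(K) = 0.5316 × 39.10 = 20.79 g
Actual mass = 88.4% × 20.79 = 18.4 g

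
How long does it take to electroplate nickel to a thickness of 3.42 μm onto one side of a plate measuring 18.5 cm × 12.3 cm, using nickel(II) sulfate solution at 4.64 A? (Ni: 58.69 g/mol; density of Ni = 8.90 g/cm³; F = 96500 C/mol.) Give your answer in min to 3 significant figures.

Plated area = 18.5 × 12.3 = 227.6 cm²
Volume = 227.6 × 3.42×10⁻⁴ cm = 0.07784 cm³
m(Ni) = 0.07784 × 8.90 = 0.6928 g
n(Ni) = 0.6928 / 58.69 = 0.01180 mol; n(e⁻) = 2 × 0.01180 = 0.02360 mol
Q = 0.02360 × 96500 = 2277 C
t = 2277 / 4.64 = 490.7 s = 8.18 min

8.18 min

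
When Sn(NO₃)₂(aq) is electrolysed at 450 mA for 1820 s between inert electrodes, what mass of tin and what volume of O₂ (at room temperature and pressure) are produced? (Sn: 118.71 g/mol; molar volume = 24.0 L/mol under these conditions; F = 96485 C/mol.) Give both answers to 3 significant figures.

0.504 g Sn; 0.0509 L O₂

Q = 0.450 × 1820 = 819.0 C; n(e⁻) = 819.0 / 96485 = 0.008488 mol
Cathode: Sn²⁺ + 2e⁻ → Sn → n(Sn) = 0.008488/2 = 0.004244 mol → 0.504 g
Anode: 2H₂O → O₂ + 4H⁺ + 4e⁻ → n(O₂) = 0.008488/4 = 0.002122 mol → 0.0509 L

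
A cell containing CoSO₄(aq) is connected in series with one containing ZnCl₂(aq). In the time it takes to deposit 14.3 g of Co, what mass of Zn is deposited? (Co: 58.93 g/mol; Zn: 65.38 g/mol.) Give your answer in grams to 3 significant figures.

15.9 g

n(Co) = 14.3 / 58.93 = 0.2427 mol
Co²⁺ + 2e⁻ → Co, so n(e⁻) = 2 × 0.2427 = 0.4854 mol
The cells are in series, so the same charge (and hence the same n(e⁻) = 0.4854 mol) passes through both.
Zn²⁺ + 2e⁻ → Zn, so n(Zn) = 0.4854 / 2 = 0.2427 mol
m(Zn) = 0.2427 × 65.38 = 15.9 g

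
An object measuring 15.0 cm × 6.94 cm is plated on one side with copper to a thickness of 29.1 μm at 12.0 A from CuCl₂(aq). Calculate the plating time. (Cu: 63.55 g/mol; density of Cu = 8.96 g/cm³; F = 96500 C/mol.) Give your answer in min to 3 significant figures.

11.4 min

Plated area = 15.0 × 6.94 = 104.1 cm²
Volume = 104.1 × 29.1×10⁻⁴ cm = 0.3029 cm³
m(Cu) = 0.3029 × 8.96 = 2.714 g
n(Cu) = 2.714 / 63.55 = 0.04271 mol; n(e⁻) = 2 × 0.04271 = 0.08542 mol
Q = 0.08542 × 96500 = 8243 C
t = 8243 / 12.0 = 686.9 s = 11.4 min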